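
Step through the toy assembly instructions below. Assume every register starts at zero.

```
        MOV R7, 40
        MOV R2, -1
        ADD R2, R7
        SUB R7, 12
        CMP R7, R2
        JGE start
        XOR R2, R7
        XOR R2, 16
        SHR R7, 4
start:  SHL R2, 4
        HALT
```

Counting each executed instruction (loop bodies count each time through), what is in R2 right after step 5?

39

R7=40
R2=-1
R2=(-1)+40=39
R7=40-12=28
CMP R7, R2  (cmp 28,39)
After step 5: R2 = 39.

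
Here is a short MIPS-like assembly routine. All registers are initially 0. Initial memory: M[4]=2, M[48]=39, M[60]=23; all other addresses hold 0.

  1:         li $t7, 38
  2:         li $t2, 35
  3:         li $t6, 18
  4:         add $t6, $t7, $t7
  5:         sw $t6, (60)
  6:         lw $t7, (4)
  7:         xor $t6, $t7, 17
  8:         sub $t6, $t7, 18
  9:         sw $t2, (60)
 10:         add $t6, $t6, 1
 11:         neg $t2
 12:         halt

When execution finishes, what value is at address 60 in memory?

after li $t7, 38: $t7=38
after li $t2, 35: $t2=35
after li $t6, 18: $t6=18
after add $t6, $t7, $t7: $t6=38+38=76
sw $t6, (60) → M[60]=76
after lw $t7, (4): $t7=M[4]=2
after xor $t6, $t7, 17: $t6=2^17=19
after sub $t6, $t7, 18: $t6=2-18=-16
sw $t2, (60) → M[60]=35
after add $t6, $t6, 1: $t6=(-16)+1=-15
after neg $t2: $t2=-(35)=-35
halt.

35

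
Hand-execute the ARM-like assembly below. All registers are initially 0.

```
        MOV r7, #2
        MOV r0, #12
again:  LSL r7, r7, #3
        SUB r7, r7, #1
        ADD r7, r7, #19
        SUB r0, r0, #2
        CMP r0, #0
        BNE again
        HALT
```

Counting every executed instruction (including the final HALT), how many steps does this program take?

r7=2
r0=12
r7=2<<3=16
r7=16-1=15
r7=15+19=34
r0=12-2=10
CMP r0, #0  (cmp 10,0)
BNE again: taken
r7=34<<3=272
r7=272-1=271
r7=271+19=290
r0=10-2=8
CMP r0, #0  (cmp 8,0)
BNE again: taken
r7=290<<3=2320
r7=2320-1=2319
r7=2319+19=2338
r0=8-2=6
CMP r0, #0  (cmp 6,0)
BNE again: taken
r7=2338<<3=18704
r7=18704-1=18703
r7=18703+19=18722
r0=6-2=4
CMP r0, #0  (cmp 4,0)
BNE again: taken
r7=18722<<3=149776
r7=149776-1=149775
r7=149775+19=149794
r0=4-2=2
CMP r0, #0  (cmp 2,0)
BNE again: taken
r7=149794<<3=1198352
r7=1198352-1=1198351
r7=1198351+19=1198370
r0=2-2=0
CMP r0, #0  (cmp 0,0)
BNE again: not taken
halt.
Total executed instructions: 39.

39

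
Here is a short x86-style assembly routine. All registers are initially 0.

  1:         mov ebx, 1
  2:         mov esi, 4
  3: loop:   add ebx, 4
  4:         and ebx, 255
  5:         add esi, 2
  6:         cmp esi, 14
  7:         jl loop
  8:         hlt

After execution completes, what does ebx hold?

21

mov ebx, 1 → ebx=1
mov esi, 4 → esi=4
add ebx, 4 → ebx=1+4=5
and ebx, 255 → ebx=5&255=5
add esi, 2 → esi=4+2=6
cmp esi, 14  (cmp 6,14)
jl loop: taken
add ebx, 4 → ebx=5+4=9
and ebx, 255 → ebx=9&255=9
add esi, 2 → esi=6+2=8
cmp esi, 14  (cmp 8,14)
jl loop: taken
add ebx, 4 → ebx=9+4=13
and ebx, 255 → ebx=13&255=13
add esi, 2 → esi=8+2=10
cmp esi, 14  (cmp 10,14)
jl loop: taken
add ebx, 4 → ebx=13+4=17
and ebx, 255 → ebx=17&255=17
add esi, 2 → esi=10+2=12
cmp esi, 14  (cmp 12,14)
jl loop: taken
add ebx, 4 → ebx=17+4=21
and ebx, 255 → ebx=21&255=21
add esi, 2 → esi=12+2=14
cmp esi, 14  (cmp 14,14)
jl loop: not taken
halt.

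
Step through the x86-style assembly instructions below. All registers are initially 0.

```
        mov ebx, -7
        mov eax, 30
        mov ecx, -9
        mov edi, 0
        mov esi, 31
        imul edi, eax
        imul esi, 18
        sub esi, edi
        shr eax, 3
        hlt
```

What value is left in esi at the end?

ebx=-7
eax=30
ecx=-9
edi=0
esi=31
edi=0*30=0
esi=31*18=558
esi=558-0=558
eax=30>>3=3
halt.

558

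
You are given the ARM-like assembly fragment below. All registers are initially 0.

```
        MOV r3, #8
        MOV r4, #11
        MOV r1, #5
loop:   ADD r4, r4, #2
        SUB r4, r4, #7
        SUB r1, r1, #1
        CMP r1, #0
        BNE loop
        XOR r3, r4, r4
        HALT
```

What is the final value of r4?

-14

MOV r3, #8 → r3=8
MOV r4, #11 → r4=11
MOV r1, #5 → r1=5
ADD r4, r4, #2 → r4=11+2=13
SUB r4, r4, #7 → r4=13-7=6
SUB r1, r1, #1 → r1=5-1=4
CMP r1, #0  (cmp 4,0)
BNE loop: taken
ADD r4, r4, #2 → r4=6+2=8
SUB r4, r4, #7 → r4=8-7=1
SUB r1, r1, #1 → r1=4-1=3
CMP r1, #0  (cmp 3,0)
BNE loop: taken
ADD r4, r4, #2 → r4=1+2=3
SUB r4, r4, #7 → r4=3-7=-4
SUB r1, r1, #1 → r1=3-1=2
CMP r1, #0  (cmp 2,0)
BNE loop: taken
ADD r4, r4, #2 → r4=(-4)+2=-2
SUB r4, r4, #7 → r4=(-2)-7=-9
SUB r1, r1, #1 → r1=2-1=1
CMP r1, #0  (cmp 1,0)
BNE loop: taken
ADD r4, r4, #2 → r4=(-9)+2=-7
SUB r4, r4, #7 → r4=(-7)-7=-14
SUB r1, r1, #1 → r1=1-1=0
CMP r1, #0  (cmp 0,0)
BNE loop: not taken
XOR r3, r4, r4 → r3=(-14)^(-14)=0
halt.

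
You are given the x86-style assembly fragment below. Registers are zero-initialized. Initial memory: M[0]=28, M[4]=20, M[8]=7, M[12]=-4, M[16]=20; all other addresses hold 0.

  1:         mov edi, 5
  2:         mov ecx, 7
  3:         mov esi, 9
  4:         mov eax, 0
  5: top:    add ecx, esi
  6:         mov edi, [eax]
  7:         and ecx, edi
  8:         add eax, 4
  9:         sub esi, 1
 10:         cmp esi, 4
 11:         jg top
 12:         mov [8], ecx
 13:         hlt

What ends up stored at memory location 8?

mov edi, 5 → edi=5
mov ecx, 7 → ecx=7
mov esi, 9 → esi=9
mov eax, 0 → eax=0
add ecx, esi → ecx=7+9=16
mov edi, [eax] → edi=M[0]=28
and ecx, edi → ecx=16&28=16
add eax, 4 → eax=0+4=4
sub esi, 1 → esi=9-1=8
cmp esi, 4  (cmp 8,4)
jg top: taken
add ecx, esi → ecx=16+8=24
mov edi, [eax] → edi=M[4]=20
and ecx, edi → ecx=24&20=16
add eax, 4 → eax=4+4=8
sub esi, 1 → esi=8-1=7
cmp esi, 4  (cmp 7,4)
jg top: taken
add ecx, esi → ecx=16+7=23
mov edi, [eax] → edi=M[8]=7
and ecx, edi → ecx=23&7=7
add eax, 4 → eax=8+4=12
sub esi, 1 → esi=7-1=6
cmp esi, 4  (cmp 6,4)
jg top: taken
add ecx, esi → ecx=7+6=13
mov edi, [eax] → edi=M[12]=-4
and ecx, edi → ecx=13&(-4)=12
add eax, 4 → eax=12+4=16
sub esi, 1 → esi=6-1=5
cmp esi, 4  (cmp 5,4)
jg top: taken
add ecx, esi → ecx=12+5=17
mov edi, [eax] → edi=M[16]=20
and ecx, edi → ecx=17&20=16
add eax, 4 → eax=16+4=20
sub esi, 1 → esi=5-1=4
cmp esi, 4  (cmp 4,4)
jg top: not taken
mov [8], ecx → M[8]=16
halt.

16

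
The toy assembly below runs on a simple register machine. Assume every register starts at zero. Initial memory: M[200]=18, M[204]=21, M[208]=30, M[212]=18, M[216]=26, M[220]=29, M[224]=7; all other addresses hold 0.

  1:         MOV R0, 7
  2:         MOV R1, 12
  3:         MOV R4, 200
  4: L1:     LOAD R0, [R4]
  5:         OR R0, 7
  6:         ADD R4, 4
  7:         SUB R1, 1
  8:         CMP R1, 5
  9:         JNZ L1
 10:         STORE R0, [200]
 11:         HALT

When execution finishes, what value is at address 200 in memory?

R0=7
R1=12
R4=200
R0=M[200]=18
R0=18|7=23
R4=200+4=204
R1=12-1=11
CMP R1, 5  (cmp 11,5)
JNZ L1: taken
R0=M[204]=21
R0=21|7=23
R4=204+4=208
R1=11-1=10
CMP R1, 5  (cmp 10,5)
JNZ L1: taken
R0=M[208]=30
R0=30|7=31
R4=208+4=212
R1=10-1=9
CMP R1, 5  (cmp 9,5)
JNZ L1: taken
R0=M[212]=18
R0=18|7=23
R4=212+4=216
R1=9-1=8
CMP R1, 5  (cmp 8,5)
JNZ L1: taken
R0=M[216]=26
R0=26|7=31
R4=216+4=220
R1=8-1=7
CMP R1, 5  (cmp 7,5)
JNZ L1: taken
R0=M[220]=29
R0=29|7=31
R4=220+4=224
R1=7-1=6
CMP R1, 5  (cmp 6,5)
JNZ L1: taken
R0=M[224]=7
R0=7|7=7
R4=224+4=228
R1=6-1=5
CMP R1, 5  (cmp 5,5)
JNZ L1: not taken
STORE R0, [200] → M[200]=7
halt.

7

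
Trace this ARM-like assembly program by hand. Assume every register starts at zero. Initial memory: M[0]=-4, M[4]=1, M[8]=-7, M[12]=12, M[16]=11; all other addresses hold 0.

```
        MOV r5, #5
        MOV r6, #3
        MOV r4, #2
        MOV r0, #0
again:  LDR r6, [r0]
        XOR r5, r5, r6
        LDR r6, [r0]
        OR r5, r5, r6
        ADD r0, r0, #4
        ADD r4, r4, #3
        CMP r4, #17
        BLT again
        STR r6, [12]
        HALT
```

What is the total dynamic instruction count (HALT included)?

46

r5=5
r6=3
r4=2
r0=0
r6=M[0]=-4
r5=5^(-4)=-7
r6=M[0]=-4
r5=(-7)|(-4)=-3
r0=0+4=4
r4=2+3=5
CMP r4, #17  (cmp 5,17)
BLT again: taken
r6=M[4]=1
r5=(-3)^1=-4
r6=M[4]=1
r5=(-4)|1=-3
r0=4+4=8
r4=5+3=8
CMP r4, #17  (cmp 8,17)
BLT again: taken
r6=M[8]=-7
r5=(-3)^(-7)=4
r6=M[8]=-7
r5=4|(-7)=-3
r0=8+4=12
r4=8+3=11
CMP r4, #17  (cmp 11,17)
BLT again: taken
r6=M[12]=12
r5=(-3)^12=-15
r6=M[12]=12
r5=(-15)|12=-3
r0=12+4=16
r4=11+3=14
CMP r4, #17  (cmp 14,17)
BLT again: taken
r6=M[16]=11
r5=(-3)^11=-10
r6=M[16]=11
r5=(-10)|11=-1
r0=16+4=20
r4=14+3=17
CMP r4, #17  (cmp 17,17)
BLT again: not taken
STR r6, [12] → M[12]=11
halt.
Total executed instructions: 46.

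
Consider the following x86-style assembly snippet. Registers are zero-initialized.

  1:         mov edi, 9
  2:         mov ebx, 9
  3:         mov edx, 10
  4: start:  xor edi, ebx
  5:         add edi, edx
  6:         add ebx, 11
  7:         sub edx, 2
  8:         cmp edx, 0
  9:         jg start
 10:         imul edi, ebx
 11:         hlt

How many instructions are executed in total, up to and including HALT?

mov edi, 9 → edi=9
mov ebx, 9 → ebx=9
mov edx, 10 → edx=10
xor edi, ebx → edi=9^9=0
add edi, edx → edi=0+10=10
add ebx, 11 → ebx=9+11=20
sub edx, 2 → edx=10-2=8
cmp edx, 0  (cmp 8,0)
jg start: taken
xor edi, ebx → edi=10^20=30
add edi, edx → edi=30+8=38
add ebx, 11 → ebx=20+11=31
sub edx, 2 → edx=8-2=6
cmp edx, 0  (cmp 6,0)
jg start: taken
xor edi, ebx → edi=38^31=57
add edi, edx → edi=57+6=63
add ebx, 11 → ebx=31+11=42
sub edx, 2 → edx=6-2=4
cmp edx, 0  (cmp 4,0)
jg start: taken
xor edi, ebx → edi=63^42=21
add edi, edx → edi=21+4=25
add ebx, 11 → ebx=42+11=53
sub edx, 2 → edx=4-2=2
cmp edx, 0  (cmp 2,0)
jg start: taken
xor edi, ebx → edi=25^53=44
add edi, edx → edi=44+2=46
add ebx, 11 → ebx=53+11=64
sub edx, 2 → edx=2-2=0
cmp edx, 0  (cmp 0,0)
jg start: not taken
imul edi, ebx → edi=46*64=2944
halt.
Total executed instructions: 35.

35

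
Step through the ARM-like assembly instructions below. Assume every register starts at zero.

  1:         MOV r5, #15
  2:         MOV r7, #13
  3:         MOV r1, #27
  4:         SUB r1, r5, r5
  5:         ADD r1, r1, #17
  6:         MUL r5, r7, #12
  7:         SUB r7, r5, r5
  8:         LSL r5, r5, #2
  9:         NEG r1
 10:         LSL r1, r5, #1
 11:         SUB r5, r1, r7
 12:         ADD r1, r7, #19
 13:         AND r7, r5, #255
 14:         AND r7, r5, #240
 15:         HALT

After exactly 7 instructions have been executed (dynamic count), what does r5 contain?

156

r5=15
r7=13
r1=27
r1=15-15=0
r1=0+17=17
r5=13*12=156
r7=156-156=0
After step 7: r5 = 156.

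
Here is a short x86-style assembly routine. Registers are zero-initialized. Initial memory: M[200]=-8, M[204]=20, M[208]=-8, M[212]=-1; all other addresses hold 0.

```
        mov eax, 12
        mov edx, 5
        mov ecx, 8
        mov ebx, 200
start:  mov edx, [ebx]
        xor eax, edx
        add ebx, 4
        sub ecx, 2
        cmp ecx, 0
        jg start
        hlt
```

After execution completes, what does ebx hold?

eax=12
edx=5
ecx=8
ebx=200
edx=M[200]=-8
eax=12^(-8)=-12
ebx=200+4=204
ecx=8-2=6
cmp ecx, 0  (cmp 6,0)
jg start: taken
edx=M[204]=20
eax=(-12)^20=-32
ebx=204+4=208
ecx=6-2=4
cmp ecx, 0  (cmp 4,0)
jg start: taken
edx=M[208]=-8
eax=(-32)^(-8)=24
ebx=208+4=212
ecx=4-2=2
cmp ecx, 0  (cmp 2,0)
jg start: taken
edx=M[212]=-1
eax=24^(-1)=-25
ebx=212+4=216
ecx=2-2=0
cmp ecx, 0  (cmp 0,0)
jg start: not taken
halt.

216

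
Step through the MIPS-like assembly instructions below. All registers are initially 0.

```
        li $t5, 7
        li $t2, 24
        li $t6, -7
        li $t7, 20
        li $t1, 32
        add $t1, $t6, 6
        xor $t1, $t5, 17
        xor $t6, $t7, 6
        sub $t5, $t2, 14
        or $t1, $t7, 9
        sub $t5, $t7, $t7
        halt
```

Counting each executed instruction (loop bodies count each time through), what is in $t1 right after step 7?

$t5=7
$t2=24
$t6=-7
$t7=20
$t1=32
$t1=(-7)+6=-1
$t1=7^17=22
After step 7: $t1 = 22.

22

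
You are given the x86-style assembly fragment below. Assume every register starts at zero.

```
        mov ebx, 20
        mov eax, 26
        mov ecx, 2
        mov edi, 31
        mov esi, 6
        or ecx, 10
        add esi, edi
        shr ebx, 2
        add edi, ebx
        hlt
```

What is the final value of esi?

ebx=20
eax=26
ecx=2
edi=31
esi=6
ecx=2|10=10
esi=6+31=37
ebx=20>>2=5
edi=31+5=36
halt.

37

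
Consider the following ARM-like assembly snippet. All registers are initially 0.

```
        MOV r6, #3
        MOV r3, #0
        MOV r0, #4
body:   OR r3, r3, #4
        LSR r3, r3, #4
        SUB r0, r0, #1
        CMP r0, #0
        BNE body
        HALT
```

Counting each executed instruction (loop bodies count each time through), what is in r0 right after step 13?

after MOV r6, #3: r6=3
after MOV r3, #0: r3=0
after MOV r0, #4: r0=4
after OR r3, r3, #4: r3=0|4=4
after LSR r3, r3, #4: r3=4>>4=0
after SUB r0, r0, #1: r0=4-1=3
CMP r0, #0  (cmp 3,0)
BNE body: taken
after OR r3, r3, #4: r3=0|4=4
after LSR r3, r3, #4: r3=4>>4=0
after SUB r0, r0, #1: r0=3-1=2
CMP r0, #0  (cmp 2,0)
BNE body: taken
After step 13: r0 = 2.

2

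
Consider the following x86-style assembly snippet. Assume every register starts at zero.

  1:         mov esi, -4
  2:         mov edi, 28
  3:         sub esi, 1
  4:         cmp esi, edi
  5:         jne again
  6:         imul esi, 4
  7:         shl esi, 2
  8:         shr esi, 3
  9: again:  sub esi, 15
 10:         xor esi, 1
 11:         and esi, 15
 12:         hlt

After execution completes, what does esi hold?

13

after mov esi, -4: esi=-4
after mov edi, 28: edi=28
after sub esi, 1: esi=(-4)-1=-5
cmp esi, edi  (cmp -5,28)
jne again: taken
after sub esi, 15: esi=(-5)-15=-20
after xor esi, 1: esi=(-20)^1=-19
after and esi, 15: esi=(-19)&15=13
halt.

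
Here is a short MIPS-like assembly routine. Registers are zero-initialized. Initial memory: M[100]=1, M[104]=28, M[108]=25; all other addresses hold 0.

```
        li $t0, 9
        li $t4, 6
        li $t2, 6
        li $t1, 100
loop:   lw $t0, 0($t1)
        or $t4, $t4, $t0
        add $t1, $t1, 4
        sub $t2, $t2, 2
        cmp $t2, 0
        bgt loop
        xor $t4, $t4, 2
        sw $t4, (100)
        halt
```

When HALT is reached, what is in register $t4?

after li $t0, 9: $t0=9
after li $t4, 6: $t4=6
after li $t2, 6: $t2=6
after li $t1, 100: $t1=100
after lw $t0, 0($t1): $t0=M[100]=1
after or $t4, $t4, $t0: $t4=6|1=7
after add $t1, $t1, 4: $t1=100+4=104
after sub $t2, $t2, 2: $t2=6-2=4
cmp $t2, 0  (cmp 4,0)
bgt loop: taken
after lw $t0, 0($t1): $t0=M[104]=28
after or $t4, $t4, $t0: $t4=7|28=31
after add $t1, $t1, 4: $t1=104+4=108
after sub $t2, $t2, 2: $t2=4-2=2
cmp $t2, 0  (cmp 2,0)
bgt loop: taken
after lw $t0, 0($t1): $t0=M[108]=25
after or $t4, $t4, $t0: $t4=31|25=31
after add $t1, $t1, 4: $t1=108+4=112
after sub $t2, $t2, 2: $t2=2-2=0
cmp $t2, 0  (cmp 0,0)
bgt loop: not taken
after xor $t4, $t4, 2: $t4=31^2=29
sw $t4, (100) → M[100]=29
halt.

29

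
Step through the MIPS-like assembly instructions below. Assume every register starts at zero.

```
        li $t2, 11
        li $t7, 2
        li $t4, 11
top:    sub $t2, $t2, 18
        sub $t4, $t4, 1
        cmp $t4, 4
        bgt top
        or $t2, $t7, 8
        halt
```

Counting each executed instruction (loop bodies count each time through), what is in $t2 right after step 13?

-43

li $t2, 11 → $t2=11
li $t7, 2 → $t7=2
li $t4, 11 → $t4=11
sub $t2, $t2, 18 → $t2=11-18=-7
sub $t4, $t4, 1 → $t4=11-1=10
cmp $t4, 4  (cmp 10,4)
bgt top: taken
sub $t2, $t2, 18 → $t2=(-7)-18=-25
sub $t4, $t4, 1 → $t4=10-1=9
cmp $t4, 4  (cmp 9,4)
bgt top: taken
sub $t2, $t2, 18 → $t2=(-25)-18=-43
sub $t4, $t4, 1 → $t4=9-1=8
After step 13: $t2 = -43.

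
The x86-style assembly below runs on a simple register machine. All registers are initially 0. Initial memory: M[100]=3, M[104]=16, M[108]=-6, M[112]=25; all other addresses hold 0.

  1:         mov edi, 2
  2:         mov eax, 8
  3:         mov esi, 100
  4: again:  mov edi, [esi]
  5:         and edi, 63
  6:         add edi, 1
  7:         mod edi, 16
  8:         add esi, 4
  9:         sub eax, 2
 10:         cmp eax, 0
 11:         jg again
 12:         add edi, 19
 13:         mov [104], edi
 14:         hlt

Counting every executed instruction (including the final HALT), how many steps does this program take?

38

after mov edi, 2: edi=2
after mov eax, 8: eax=8
after mov esi, 100: esi=100
after mov edi, [esi]: edi=M[100]=3
after and edi, 63: edi=3&63=3
after add edi, 1: edi=3+1=4
after mod edi, 16: edi=4%16=4
after add esi, 4: esi=100+4=104
after sub eax, 2: eax=8-2=6
cmp eax, 0  (cmp 6,0)
jg again: taken
after mov edi, [esi]: edi=M[104]=16
after and edi, 63: edi=16&63=16
after add edi, 1: edi=16+1=17
after mod edi, 16: edi=17%16=1
after add esi, 4: esi=104+4=108
after sub eax, 2: eax=6-2=4
cmp eax, 0  (cmp 4,0)
jg again: taken
after mov edi, [esi]: edi=M[108]=-6
after and edi, 63: edi=(-6)&63=58
after add edi, 1: edi=58+1=59
after mod edi, 16: edi=59%16=11
after add esi, 4: esi=108+4=112
after sub eax, 2: eax=4-2=2
cmp eax, 0  (cmp 2,0)
jg again: taken
after mov edi, [esi]: edi=M[112]=25
after and edi, 63: edi=25&63=25
after add edi, 1: edi=25+1=26
after mod edi, 16: edi=26%16=10
after add esi, 4: esi=112+4=116
after sub eax, 2: eax=2-2=0
cmp eax, 0  (cmp 0,0)
jg again: not taken
after add edi, 19: edi=10+19=29
mov [104], edi → M[104]=29
halt.
Total executed instructions: 38.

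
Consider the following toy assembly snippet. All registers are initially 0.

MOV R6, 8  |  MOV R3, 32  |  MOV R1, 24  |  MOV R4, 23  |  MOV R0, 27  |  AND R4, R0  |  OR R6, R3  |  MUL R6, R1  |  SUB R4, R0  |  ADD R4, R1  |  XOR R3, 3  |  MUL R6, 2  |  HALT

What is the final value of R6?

1920

R6=8
R3=32
R1=24
R4=23
R0=27
R4=23&27=19
R6=8|32=40
R6=40*24=960
R4=19-27=-8
R4=(-8)+24=16
R3=32^3=35
R6=960*2=1920
halt.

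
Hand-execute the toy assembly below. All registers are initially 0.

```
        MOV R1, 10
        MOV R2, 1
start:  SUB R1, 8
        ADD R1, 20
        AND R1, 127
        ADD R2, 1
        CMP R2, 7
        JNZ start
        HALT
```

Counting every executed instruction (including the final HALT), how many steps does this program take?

39

MOV R1, 10 → R1=10
MOV R2, 1 → R2=1
SUB R1, 8 → R1=10-8=2
ADD R1, 20 → R1=2+20=22
AND R1, 127 → R1=22&127=22
ADD R2, 1 → R2=1+1=2
CMP R2, 7  (cmp 2,7)
JNZ start: taken
SUB R1, 8 → R1=22-8=14
ADD R1, 20 → R1=14+20=34
AND R1, 127 → R1=34&127=34
ADD R2, 1 → R2=2+1=3
CMP R2, 7  (cmp 3,7)
JNZ start: taken
SUB R1, 8 → R1=34-8=26
ADD R1, 20 → R1=26+20=46
AND R1, 127 → R1=46&127=46
ADD R2, 1 → R2=3+1=4
CMP R2, 7  (cmp 4,7)
JNZ start: taken
SUB R1, 8 → R1=46-8=38
ADD R1, 20 → R1=38+20=58
AND R1, 127 → R1=58&127=58
ADD R2, 1 → R2=4+1=5
CMP R2, 7  (cmp 5,7)
JNZ start: taken
SUB R1, 8 → R1=58-8=50
ADD R1, 20 → R1=50+20=70
AND R1, 127 → R1=70&127=70
ADD R2, 1 → R2=5+1=6
CMP R2, 7  (cmp 6,7)
JNZ start: taken
SUB R1, 8 → R1=70-8=62
ADD R1, 20 → R1=62+20=82
AND R1, 127 → R1=82&127=82
ADD R2, 1 → R2=6+1=7
CMP R2, 7  (cmp 7,7)
JNZ start: not taken
halt.
Total executed instructions: 39.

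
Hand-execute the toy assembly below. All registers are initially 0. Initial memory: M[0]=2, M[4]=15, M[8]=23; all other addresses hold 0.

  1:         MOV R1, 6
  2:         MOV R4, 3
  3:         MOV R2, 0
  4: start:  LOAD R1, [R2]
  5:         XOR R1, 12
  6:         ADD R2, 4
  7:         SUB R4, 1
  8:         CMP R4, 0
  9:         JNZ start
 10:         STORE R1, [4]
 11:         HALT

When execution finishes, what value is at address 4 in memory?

after MOV R1, 6: R1=6
after MOV R4, 3: R4=3
after MOV R2, 0: R2=0
after LOAD R1, [R2]: R1=M[0]=2
after XOR R1, 12: R1=2^12=14
after ADD R2, 4: R2=0+4=4
after SUB R4, 1: R4=3-1=2
CMP R4, 0  (cmp 2,0)
JNZ start: taken
after LOAD R1, [R2]: R1=M[4]=15
after XOR R1, 12: R1=15^12=3
after ADD R2, 4: R2=4+4=8
after SUB R4, 1: R4=2-1=1
CMP R4, 0  (cmp 1,0)
JNZ start: taken
after LOAD R1, [R2]: R1=M[8]=23
after XOR R1, 12: R1=23^12=27
after ADD R2, 4: R2=8+4=12
after SUB R4, 1: R4=1-1=0
CMP R4, 0  (cmp 0,0)
JNZ start: not taken
STORE R1, [4] → M[4]=27
halt.

27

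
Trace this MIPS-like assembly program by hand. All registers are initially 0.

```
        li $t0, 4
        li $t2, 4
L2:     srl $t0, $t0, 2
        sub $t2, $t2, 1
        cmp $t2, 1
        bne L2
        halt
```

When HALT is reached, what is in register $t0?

0

li $t0, 4 → $t0=4
li $t2, 4 → $t2=4
srl $t0, $t0, 2 → $t0=4>>2=1
sub $t2, $t2, 1 → $t2=4-1=3
cmp $t2, 1  (cmp 3,1)
bne L2: taken
srl $t0, $t0, 2 → $t0=1>>2=0
sub $t2, $t2, 1 → $t2=3-1=2
cmp $t2, 1  (cmp 2,1)
bne L2: taken
srl $t0, $t0, 2 → $t0=0>>2=0
sub $t2, $t2, 1 → $t2=2-1=1
cmp $t2, 1  (cmp 1,1)
bne L2: not taken
halt.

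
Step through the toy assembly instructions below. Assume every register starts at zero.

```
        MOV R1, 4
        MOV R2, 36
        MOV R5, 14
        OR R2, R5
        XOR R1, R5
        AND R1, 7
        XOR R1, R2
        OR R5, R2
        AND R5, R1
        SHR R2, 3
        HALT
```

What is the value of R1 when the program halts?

after MOV R1, 4: R1=4
after MOV R2, 36: R2=36
after MOV R5, 14: R5=14
after OR R2, R5: R2=36|14=46
after XOR R1, R5: R1=4^14=10
after AND R1, 7: R1=10&7=2
after XOR R1, R2: R1=2^46=44
after OR R5, R2: R5=14|46=46
after AND R5, R1: R5=46&44=44
after SHR R2, 3: R2=46>>3=5
halt.

44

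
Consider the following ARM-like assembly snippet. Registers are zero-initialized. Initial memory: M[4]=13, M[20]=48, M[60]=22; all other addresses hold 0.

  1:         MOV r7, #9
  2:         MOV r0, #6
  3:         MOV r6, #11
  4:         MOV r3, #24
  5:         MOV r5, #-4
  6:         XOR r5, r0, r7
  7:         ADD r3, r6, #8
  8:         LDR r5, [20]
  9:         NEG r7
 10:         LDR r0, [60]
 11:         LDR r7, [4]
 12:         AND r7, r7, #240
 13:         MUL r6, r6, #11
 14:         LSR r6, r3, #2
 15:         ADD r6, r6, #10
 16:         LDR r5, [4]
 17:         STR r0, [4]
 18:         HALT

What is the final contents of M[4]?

22

after MOV r7, #9: r7=9
after MOV r0, #6: r0=6
after MOV r6, #11: r6=11
after MOV r3, #24: r3=24
after MOV r5, #-4: r5=-4
after XOR r5, r0, r7: r5=6^9=15
after ADD r3, r6, #8: r3=11+8=19
after LDR r5, [20]: r5=M[20]=48
after NEG r7: r7=-(9)=-9
after LDR r0, [60]: r0=M[60]=22
after LDR r7, [4]: r7=M[4]=13
after AND r7, r7, #240: r7=13&240=0
after MUL r6, r6, #11: r6=11*11=121
after LSR r6, r3, #2: r6=19>>2=4
after ADD r6, r6, #10: r6=4+10=14
after LDR r5, [4]: r5=M[4]=13
STR r0, [4] → M[4]=22
halt.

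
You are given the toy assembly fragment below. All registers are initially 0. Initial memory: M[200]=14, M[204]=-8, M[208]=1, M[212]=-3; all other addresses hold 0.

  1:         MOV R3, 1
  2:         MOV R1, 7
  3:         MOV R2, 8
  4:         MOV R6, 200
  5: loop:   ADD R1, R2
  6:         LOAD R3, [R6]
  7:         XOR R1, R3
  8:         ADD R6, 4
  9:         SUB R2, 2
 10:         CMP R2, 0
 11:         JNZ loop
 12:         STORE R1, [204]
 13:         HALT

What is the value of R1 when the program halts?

R3=1
R1=7
R2=8
R6=200
R1=7+8=15
R3=M[200]=14
R1=15^14=1
R6=200+4=204
R2=8-2=6
CMP R2, 0  (cmp 6,0)
JNZ loop: taken
R1=1+6=7
R3=M[204]=-8
R1=7^(-8)=-1
R6=204+4=208
R2=6-2=4
CMP R2, 0  (cmp 4,0)
JNZ loop: taken
R1=(-1)+4=3
R3=M[208]=1
R1=3^1=2
R6=208+4=212
R2=4-2=2
CMP R2, 0  (cmp 2,0)
JNZ loop: taken
R1=2+2=4
R3=M[212]=-3
R1=4^(-3)=-7
R6=212+4=216
R2=2-2=0
CMP R2, 0  (cmp 0,0)
JNZ loop: not taken
STORE R1, [204] → M[204]=-7
halt.

-7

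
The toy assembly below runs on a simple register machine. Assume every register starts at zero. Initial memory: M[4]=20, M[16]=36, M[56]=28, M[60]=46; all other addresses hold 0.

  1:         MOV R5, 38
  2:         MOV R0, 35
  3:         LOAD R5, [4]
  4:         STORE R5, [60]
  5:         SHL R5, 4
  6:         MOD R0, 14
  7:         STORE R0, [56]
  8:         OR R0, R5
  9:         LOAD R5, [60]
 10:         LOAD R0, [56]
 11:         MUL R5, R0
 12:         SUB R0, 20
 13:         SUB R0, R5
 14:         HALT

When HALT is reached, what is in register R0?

MOV R5, 38 → R5=38
MOV R0, 35 → R0=35
LOAD R5, [4] → R5=M[4]=20
STORE R5, [60] → M[60]=20
SHL R5, 4 → R5=20<<4=320
MOD R0, 14 → R0=35%14=7
STORE R0, [56] → M[56]=7
OR R0, R5 → R0=7|320=327
LOAD R5, [60] → R5=M[60]=20
LOAD R0, [56] → R0=M[56]=7
MUL R5, R0 → R5=20*7=140
SUB R0, 20 → R0=7-20=-13
SUB R0, R5 → R0=(-13)-140=-153
halt.

-153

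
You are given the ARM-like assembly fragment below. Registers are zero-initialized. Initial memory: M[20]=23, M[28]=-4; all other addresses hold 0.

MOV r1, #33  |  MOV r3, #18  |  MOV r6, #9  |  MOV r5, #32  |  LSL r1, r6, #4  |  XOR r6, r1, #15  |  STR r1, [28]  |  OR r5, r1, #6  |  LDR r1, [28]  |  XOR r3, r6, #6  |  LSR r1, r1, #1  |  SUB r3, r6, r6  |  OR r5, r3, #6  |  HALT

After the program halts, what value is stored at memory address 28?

MOV r1, #33 → r1=33
MOV r3, #18 → r3=18
MOV r6, #9 → r6=9
MOV r5, #32 → r5=32
LSL r1, r6, #4 → r1=9<<4=144
XOR r6, r1, #15 → r6=144^15=159
STR r1, [28] → M[28]=144
OR r5, r1, #6 → r5=144|6=150
LDR r1, [28] → r1=M[28]=144
XOR r3, r6, #6 → r3=159^6=153
LSR r1, r1, #1 → r1=144>>1=72
SUB r3, r6, r6 → r3=159-159=0
OR r5, r3, #6 → r5=0|6=6
halt.

144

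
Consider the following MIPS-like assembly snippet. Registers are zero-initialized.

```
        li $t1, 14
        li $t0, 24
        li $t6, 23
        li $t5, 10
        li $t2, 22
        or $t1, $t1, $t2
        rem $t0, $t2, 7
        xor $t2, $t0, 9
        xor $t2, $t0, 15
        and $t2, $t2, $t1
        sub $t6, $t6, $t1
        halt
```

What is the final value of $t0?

1

after li $t1, 14: $t1=14
after li $t0, 24: $t0=24
after li $t6, 23: $t6=23
after li $t5, 10: $t5=10
after li $t2, 22: $t2=22
after or $t1, $t1, $t2: $t1=14|22=30
after rem $t0, $t2, 7: $t0=22%7=1
after xor $t2, $t0, 9: $t2=1^9=8
after xor $t2, $t0, 15: $t2=1^15=14
after and $t2, $t2, $t1: $t2=14&30=14
after sub $t6, $t6, $t1: $t6=23-30=-7
halt.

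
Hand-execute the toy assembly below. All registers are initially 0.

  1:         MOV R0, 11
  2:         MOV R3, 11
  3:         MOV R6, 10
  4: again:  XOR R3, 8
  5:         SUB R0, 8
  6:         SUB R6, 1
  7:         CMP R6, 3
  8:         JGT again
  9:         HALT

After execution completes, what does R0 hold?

-45

MOV R0, 11 → R0=11
MOV R3, 11 → R3=11
MOV R6, 10 → R6=10
XOR R3, 8 → R3=11^8=3
SUB R0, 8 → R0=11-8=3
SUB R6, 1 → R6=10-1=9
CMP R6, 3  (cmp 9,3)
JGT again: taken
XOR R3, 8 → R3=3^8=11
SUB R0, 8 → R0=3-8=-5
SUB R6, 1 → R6=9-1=8
CMP R6, 3  (cmp 8,3)
JGT again: taken
XOR R3, 8 → R3=11^8=3
SUB R0, 8 → R0=(-5)-8=-13
SUB R6, 1 → R6=8-1=7
CMP R6, 3  (cmp 7,3)
JGT again: taken
XOR R3, 8 → R3=3^8=11
SUB R0, 8 → R0=(-13)-8=-21
SUB R6, 1 → R6=7-1=6
CMP R6, 3  (cmp 6,3)
JGT again: taken
XOR R3, 8 → R3=11^8=3
SUB R0, 8 → R0=(-21)-8=-29
SUB R6, 1 → R6=6-1=5
CMP R6, 3  (cmp 5,3)
JGT again: taken
XOR R3, 8 → R3=3^8=11
SUB R0, 8 → R0=(-29)-8=-37
SUB R6, 1 → R6=5-1=4
CMP R6, 3  (cmp 4,3)
JGT again: taken
XOR R3, 8 → R3=11^8=3
SUB R0, 8 → R0=(-37)-8=-45
SUB R6, 1 → R6=4-1=3
CMP R6, 3  (cmp 3,3)
JGT again: not taken
halt.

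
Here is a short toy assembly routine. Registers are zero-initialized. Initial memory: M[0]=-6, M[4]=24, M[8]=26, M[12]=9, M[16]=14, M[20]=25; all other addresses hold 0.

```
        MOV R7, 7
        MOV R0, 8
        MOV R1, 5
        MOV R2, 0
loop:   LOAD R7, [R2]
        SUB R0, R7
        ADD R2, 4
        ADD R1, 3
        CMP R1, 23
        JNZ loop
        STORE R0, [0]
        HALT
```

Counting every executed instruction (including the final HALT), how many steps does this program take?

R7=7
R0=8
R1=5
R2=0
R7=M[0]=-6
R0=8-(-6)=14
R2=0+4=4
R1=5+3=8
CMP R1, 23  (cmp 8,23)
JNZ loop: taken
R7=M[4]=24
R0=14-24=-10
R2=4+4=8
R1=8+3=11
CMP R1, 23  (cmp 11,23)
JNZ loop: taken
R7=M[8]=26
R0=(-10)-26=-36
R2=8+4=12
R1=11+3=14
CMP R1, 23  (cmp 14,23)
JNZ loop: taken
R7=M[12]=9
R0=(-36)-9=-45
R2=12+4=16
R1=14+3=17
CMP R1, 23  (cmp 17,23)
JNZ loop: taken
R7=M[16]=14
R0=(-45)-14=-59
R2=16+4=20
R1=17+3=20
CMP R1, 23  (cmp 20,23)
JNZ loop: taken
R7=M[20]=25
R0=(-59)-25=-84
R2=20+4=24
R1=20+3=23
CMP R1, 23  (cmp 23,23)
JNZ loop: not taken
STORE R0, [0] → M[0]=-84
halt.
Total executed instructions: 42.

42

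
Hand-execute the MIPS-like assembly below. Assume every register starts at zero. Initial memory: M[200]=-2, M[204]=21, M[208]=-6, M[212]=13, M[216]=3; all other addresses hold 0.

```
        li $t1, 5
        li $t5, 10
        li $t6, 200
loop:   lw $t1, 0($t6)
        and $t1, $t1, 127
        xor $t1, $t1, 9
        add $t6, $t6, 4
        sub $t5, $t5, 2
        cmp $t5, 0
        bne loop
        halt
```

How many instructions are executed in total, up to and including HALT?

39

li $t1, 5 → $t1=5
li $t5, 10 → $t5=10
li $t6, 200 → $t6=200
lw $t1, 0($t6) → $t1=M[200]=-2
and $t1, $t1, 127 → $t1=(-2)&127=126
xor $t1, $t1, 9 → $t1=126^9=119
add $t6, $t6, 4 → $t6=200+4=204
sub $t5, $t5, 2 → $t5=10-2=8
cmp $t5, 0  (cmp 8,0)
bne loop: taken
lw $t1, 0($t6) → $t1=M[204]=21
and $t1, $t1, 127 → $t1=21&127=21
xor $t1, $t1, 9 → $t1=21^9=28
add $t6, $t6, 4 → $t6=204+4=208
sub $t5, $t5, 2 → $t5=8-2=6
cmp $t5, 0  (cmp 6,0)
bne loop: taken
lw $t1, 0($t6) → $t1=M[208]=-6
and $t1, $t1, 127 → $t1=(-6)&127=122
xor $t1, $t1, 9 → $t1=122^9=115
add $t6, $t6, 4 → $t6=208+4=212
sub $t5, $t5, 2 → $t5=6-2=4
cmp $t5, 0  (cmp 4,0)
bne loop: taken
lw $t1, 0($t6) → $t1=M[212]=13
and $t1, $t1, 127 → $t1=13&127=13
xor $t1, $t1, 9 → $t1=13^9=4
add $t6, $t6, 4 → $t6=212+4=216
sub $t5, $t5, 2 → $t5=4-2=2
cmp $t5, 0  (cmp 2,0)
bne loop: taken
lw $t1, 0($t6) → $t1=M[216]=3
and $t1, $t1, 127 → $t1=3&127=3
xor $t1, $t1, 9 → $t1=3^9=10
add $t6, $t6, 4 → $t6=216+4=220
sub $t5, $t5, 2 → $t5=2-2=0
cmp $t5, 0  (cmp 0,0)
bne loop: not taken
halt.
Total executed instructions: 39.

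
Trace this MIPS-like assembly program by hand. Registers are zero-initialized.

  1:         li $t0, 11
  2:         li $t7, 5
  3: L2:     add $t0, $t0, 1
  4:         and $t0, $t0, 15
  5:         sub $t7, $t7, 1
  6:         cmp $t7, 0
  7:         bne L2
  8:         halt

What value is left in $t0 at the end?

$t0=11
$t7=5
$t0=11+1=12
$t0=12&15=12
$t7=5-1=4
cmp $t7, 0  (cmp 4,0)
bne L2: taken
$t0=12+1=13
$t0=13&15=13
$t7=4-1=3
cmp $t7, 0  (cmp 3,0)
bne L2: taken
$t0=13+1=14
$t0=14&15=14
$t7=3-1=2
cmp $t7, 0  (cmp 2,0)
bne L2: taken
$t0=14+1=15
$t0=15&15=15
$t7=2-1=1
cmp $t7, 0  (cmp 1,0)
bne L2: taken
$t0=15+1=16
$t0=16&15=0
$t7=1-1=0
cmp $t7, 0  (cmp 0,0)
bne L2: not taken
halt.

0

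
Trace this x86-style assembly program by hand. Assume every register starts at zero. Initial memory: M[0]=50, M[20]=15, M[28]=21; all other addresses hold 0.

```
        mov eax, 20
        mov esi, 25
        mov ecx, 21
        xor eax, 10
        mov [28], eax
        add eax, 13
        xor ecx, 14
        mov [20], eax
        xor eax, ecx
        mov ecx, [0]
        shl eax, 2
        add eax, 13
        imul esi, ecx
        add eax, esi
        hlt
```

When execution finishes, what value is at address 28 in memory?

30

eax=20
esi=25
ecx=21
eax=20^10=30
mov [28], eax → M[28]=30
eax=30+13=43
ecx=21^14=27
mov [20], eax → M[20]=43
eax=43^27=48
ecx=M[0]=50
eax=48<<2=192
eax=192+13=205
esi=25*50=1250
eax=205+1250=1455
halt.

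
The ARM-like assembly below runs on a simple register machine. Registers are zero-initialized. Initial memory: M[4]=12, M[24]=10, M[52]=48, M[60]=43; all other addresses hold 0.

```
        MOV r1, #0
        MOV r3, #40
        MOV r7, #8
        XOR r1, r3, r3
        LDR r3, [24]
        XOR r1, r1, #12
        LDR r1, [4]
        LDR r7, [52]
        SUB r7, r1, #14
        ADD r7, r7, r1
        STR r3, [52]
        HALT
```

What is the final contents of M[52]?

10

r1=0
r3=40
r7=8
r1=40^40=0
r3=M[24]=10
r1=0^12=12
r1=M[4]=12
r7=M[52]=48
r7=12-14=-2
r7=(-2)+12=10
STR r3, [52] → M[52]=10
halt.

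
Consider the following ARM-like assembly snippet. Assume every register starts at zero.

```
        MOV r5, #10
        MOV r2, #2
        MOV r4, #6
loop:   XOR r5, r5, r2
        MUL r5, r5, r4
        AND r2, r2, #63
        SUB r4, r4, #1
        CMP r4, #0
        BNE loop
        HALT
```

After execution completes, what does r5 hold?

5962

r5=10
r2=2
r4=6
r5=10^2=8
r5=8*6=48
r2=2&63=2
r4=6-1=5
CMP r4, #0  (cmp 5,0)
BNE loop: taken
r5=48^2=50
r5=50*5=250
r2=2&63=2
r4=5-1=4
CMP r4, #0  (cmp 4,0)
BNE loop: taken
r5=250^2=248
r5=248*4=992
r2=2&63=2
r4=4-1=3
CMP r4, #0  (cmp 3,0)
BNE loop: taken
r5=992^2=994
r5=994*3=2982
r2=2&63=2
r4=3-1=2
CMP r4, #0  (cmp 2,0)
BNE loop: taken
r5=2982^2=2980
r5=2980*2=5960
r2=2&63=2
r4=2-1=1
CMP r4, #0  (cmp 1,0)
BNE loop: taken
r5=5960^2=5962
r5=5962*1=5962
r2=2&63=2
r4=1-1=0
CMP r4, #0  (cmp 0,0)
BNE loop: not taken
halt.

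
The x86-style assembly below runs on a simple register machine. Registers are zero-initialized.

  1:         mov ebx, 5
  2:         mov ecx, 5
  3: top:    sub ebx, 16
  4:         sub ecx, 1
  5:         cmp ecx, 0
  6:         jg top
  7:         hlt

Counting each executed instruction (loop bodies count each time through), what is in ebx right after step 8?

mov ebx, 5 → ebx=5
mov ecx, 5 → ecx=5
sub ebx, 16 → ebx=5-16=-11
sub ecx, 1 → ecx=5-1=4
cmp ecx, 0  (cmp 4,0)
jg top: taken
sub ebx, 16 → ebx=(-11)-16=-27
sub ecx, 1 → ecx=4-1=3
After step 8: ebx = -27.

-27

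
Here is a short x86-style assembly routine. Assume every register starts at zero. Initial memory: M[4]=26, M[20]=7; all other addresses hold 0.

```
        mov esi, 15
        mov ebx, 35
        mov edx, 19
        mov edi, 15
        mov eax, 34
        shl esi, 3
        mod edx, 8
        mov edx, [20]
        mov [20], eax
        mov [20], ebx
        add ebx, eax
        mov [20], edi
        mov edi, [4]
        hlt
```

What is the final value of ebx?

69

esi=15
ebx=35
edx=19
edi=15
eax=34
esi=15<<3=120
edx=19%8=3
edx=M[20]=7
mov [20], eax → M[20]=34
mov [20], ebx → M[20]=35
ebx=35+34=69
mov [20], edi → M[20]=15
edi=M[4]=26
halt.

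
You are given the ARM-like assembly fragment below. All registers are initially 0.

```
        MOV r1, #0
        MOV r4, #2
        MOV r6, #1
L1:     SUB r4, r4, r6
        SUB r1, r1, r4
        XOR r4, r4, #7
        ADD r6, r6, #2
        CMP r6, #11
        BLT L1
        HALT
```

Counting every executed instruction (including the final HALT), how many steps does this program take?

after MOV r1, #0: r1=0
after MOV r4, #2: r4=2
after MOV r6, #1: r6=1
after SUB r4, r4, r6: r4=2-1=1
after SUB r1, r1, r4: r1=0-1=-1
after XOR r4, r4, #7: r4=1^7=6
after ADD r6, r6, #2: r6=1+2=3
CMP r6, #11  (cmp 3,11)
BLT L1: taken
after SUB r4, r4, r6: r4=6-3=3
after SUB r1, r1, r4: r1=(-1)-3=-4
after XOR r4, r4, #7: r4=3^7=4
after ADD r6, r6, #2: r6=3+2=5
CMP r6, #11  (cmp 5,11)
BLT L1: taken
after SUB r4, r4, r6: r4=4-5=-1
after SUB r1, r1, r4: r1=(-4)-(-1)=-3
after XOR r4, r4, #7: r4=(-1)^7=-8
after ADD r6, r6, #2: r6=5+2=7
CMP r6, #11  (cmp 7,11)
BLT L1: taken
after SUB r4, r4, r6: r4=(-8)-7=-15
after SUB r1, r1, r4: r1=(-3)-(-15)=12
after XOR r4, r4, #7: r4=(-15)^7=-10
after ADD r6, r6, #2: r6=7+2=9
CMP r6, #11  (cmp 9,11)
BLT L1: taken
after SUB r4, r4, r6: r4=(-10)-9=-19
after SUB r1, r1, r4: r1=12-(-19)=31
after XOR r4, r4, #7: r4=(-19)^7=-22
after ADD r6, r6, #2: r6=9+2=11
CMP r6, #11  (cmp 11,11)
BLT L1: not taken
halt.
Total executed instructions: 34.

34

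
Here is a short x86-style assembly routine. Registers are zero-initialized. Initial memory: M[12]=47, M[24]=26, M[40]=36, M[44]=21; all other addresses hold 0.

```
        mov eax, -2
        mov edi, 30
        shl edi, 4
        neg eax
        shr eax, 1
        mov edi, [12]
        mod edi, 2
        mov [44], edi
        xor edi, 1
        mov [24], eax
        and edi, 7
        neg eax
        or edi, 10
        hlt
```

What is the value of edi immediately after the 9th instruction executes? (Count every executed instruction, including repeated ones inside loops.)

0

mov eax, -2 → eax=-2
mov edi, 30 → edi=30
shl edi, 4 → edi=30<<4=480
neg eax → eax=-(-2)=2
shr eax, 1 → eax=2>>1=1
mov edi, [12] → edi=M[12]=47
mod edi, 2 → edi=47%2=1
mov [44], edi → M[44]=1
xor edi, 1 → edi=1^1=0
After step 9: edi = 0.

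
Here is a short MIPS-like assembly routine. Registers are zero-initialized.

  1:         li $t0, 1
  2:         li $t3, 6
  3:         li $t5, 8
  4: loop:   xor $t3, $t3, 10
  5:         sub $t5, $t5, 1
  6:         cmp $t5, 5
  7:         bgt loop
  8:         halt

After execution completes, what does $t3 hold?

12

li $t0, 1 → $t0=1
li $t3, 6 → $t3=6
li $t5, 8 → $t5=8
xor $t3, $t3, 10 → $t3=6^10=12
sub $t5, $t5, 1 → $t5=8-1=7
cmp $t5, 5  (cmp 7,5)
bgt loop: taken
xor $t3, $t3, 10 → $t3=12^10=6
sub $t5, $t5, 1 → $t5=7-1=6
cmp $t5, 5  (cmp 6,5)
bgt loop: taken
xor $t3, $t3, 10 → $t3=6^10=12
sub $t5, $t5, 1 → $t5=6-1=5
cmp $t5, 5  (cmp 5,5)
bgt loop: not taken
halt.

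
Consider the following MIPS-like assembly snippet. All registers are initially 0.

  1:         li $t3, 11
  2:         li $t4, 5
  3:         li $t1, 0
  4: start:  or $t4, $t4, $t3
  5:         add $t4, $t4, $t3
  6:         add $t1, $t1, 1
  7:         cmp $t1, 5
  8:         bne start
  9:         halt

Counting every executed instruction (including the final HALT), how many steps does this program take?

29

li $t3, 11 → $t3=11
li $t4, 5 → $t4=5
li $t1, 0 → $t1=0
or $t4, $t4, $t3 → $t4=5|11=15
add $t4, $t4, $t3 → $t4=15+11=26
add $t1, $t1, 1 → $t1=0+1=1
cmp $t1, 5  (cmp 1,5)
bne start: taken
or $t4, $t4, $t3 → $t4=26|11=27
add $t4, $t4, $t3 → $t4=27+11=38
add $t1, $t1, 1 → $t1=1+1=2
cmp $t1, 5  (cmp 2,5)
bne start: taken
or $t4, $t4, $t3 → $t4=38|11=47
add $t4, $t4, $t3 → $t4=47+11=58
add $t1, $t1, 1 → $t1=2+1=3
cmp $t1, 5  (cmp 3,5)
bne start: taken
or $t4, $t4, $t3 → $t4=58|11=59
add $t4, $t4, $t3 → $t4=59+11=70
add $t1, $t1, 1 → $t1=3+1=4
cmp $t1, 5  (cmp 4,5)
bne start: taken
or $t4, $t4, $t3 → $t4=70|11=79
add $t4, $t4, $t3 → $t4=79+11=90
add $t1, $t1, 1 → $t1=4+1=5
cmp $t1, 5  (cmp 5,5)
bne start: not taken
halt.
Total executed instructions: 29.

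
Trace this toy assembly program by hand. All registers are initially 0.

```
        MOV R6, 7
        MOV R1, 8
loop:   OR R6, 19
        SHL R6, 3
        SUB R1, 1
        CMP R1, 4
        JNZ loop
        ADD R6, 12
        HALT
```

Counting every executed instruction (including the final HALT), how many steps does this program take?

MOV R6, 7 → R6=7
MOV R1, 8 → R1=8
OR R6, 19 → R6=7|19=23
SHL R6, 3 → R6=23<<3=184
SUB R1, 1 → R1=8-1=7
CMP R1, 4  (cmp 7,4)
JNZ loop: taken
OR R6, 19 → R6=184|19=187
SHL R6, 3 → R6=187<<3=1496
SUB R1, 1 → R1=7-1=6
CMP R1, 4  (cmp 6,4)
JNZ loop: taken
OR R6, 19 → R6=1496|19=1499
SHL R6, 3 → R6=1499<<3=11992
SUB R1, 1 → R1=6-1=5
CMP R1, 4  (cmp 5,4)
JNZ loop: taken
OR R6, 19 → R6=11992|19=11995
SHL R6, 3 → R6=11995<<3=95960
SUB R1, 1 → R1=5-1=4
CMP R1, 4  (cmp 4,4)
JNZ loop: not taken
ADD R6, 12 → R6=95960+12=95972
halt.
Total executed instructions: 24.

24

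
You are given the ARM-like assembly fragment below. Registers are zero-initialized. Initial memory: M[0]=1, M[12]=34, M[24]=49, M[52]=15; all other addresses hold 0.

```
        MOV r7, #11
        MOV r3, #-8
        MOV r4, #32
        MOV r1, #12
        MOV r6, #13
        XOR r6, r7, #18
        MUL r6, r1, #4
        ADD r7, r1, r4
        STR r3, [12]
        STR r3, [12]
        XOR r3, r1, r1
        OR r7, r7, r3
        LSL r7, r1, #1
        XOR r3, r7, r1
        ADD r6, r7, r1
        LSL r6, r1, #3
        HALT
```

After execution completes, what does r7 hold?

MOV r7, #11 → r7=11
MOV r3, #-8 → r3=-8
MOV r4, #32 → r4=32
MOV r1, #12 → r1=12
MOV r6, #13 → r6=13
XOR r6, r7, #18 → r6=11^18=25
MUL r6, r1, #4 → r6=12*4=48
ADD r7, r1, r4 → r7=12+32=44
STR r3, [12] → M[12]=-8
STR r3, [12] → M[12]=-8
XOR r3, r1, r1 → r3=12^12=0
OR r7, r7, r3 → r7=44|0=44
LSL r7, r1, #1 → r7=12<<1=24
XOR r3, r7, r1 → r3=24^12=20
ADD r6, r7, r1 → r6=24+12=36
LSL r6, r1, #3 → r6=12<<3=96
halt.

24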